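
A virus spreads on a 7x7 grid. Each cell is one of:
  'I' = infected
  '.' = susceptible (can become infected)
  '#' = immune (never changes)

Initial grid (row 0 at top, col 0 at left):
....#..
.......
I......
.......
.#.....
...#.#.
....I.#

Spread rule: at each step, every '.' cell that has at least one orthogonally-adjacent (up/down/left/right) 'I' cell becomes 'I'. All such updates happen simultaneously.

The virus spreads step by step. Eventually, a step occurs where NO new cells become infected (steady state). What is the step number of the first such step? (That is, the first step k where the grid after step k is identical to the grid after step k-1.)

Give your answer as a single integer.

Answer: 9

Derivation:
Step 0 (initial): 2 infected
Step 1: +6 new -> 8 infected
Step 2: +7 new -> 15 infected
Step 3: +10 new -> 25 infected
Step 4: +9 new -> 34 infected
Step 5: +5 new -> 39 infected
Step 6: +2 new -> 41 infected
Step 7: +2 new -> 43 infected
Step 8: +1 new -> 44 infected
Step 9: +0 new -> 44 infected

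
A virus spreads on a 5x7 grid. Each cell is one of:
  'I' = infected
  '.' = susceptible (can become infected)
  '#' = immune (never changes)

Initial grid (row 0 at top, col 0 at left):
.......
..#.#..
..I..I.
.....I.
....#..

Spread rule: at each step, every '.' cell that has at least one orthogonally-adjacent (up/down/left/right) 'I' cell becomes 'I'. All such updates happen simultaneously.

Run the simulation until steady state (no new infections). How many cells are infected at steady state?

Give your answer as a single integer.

Step 0 (initial): 3 infected
Step 1: +9 new -> 12 infected
Step 2: +9 new -> 21 infected
Step 3: +8 new -> 29 infected
Step 4: +3 new -> 32 infected
Step 5: +0 new -> 32 infected

Answer: 32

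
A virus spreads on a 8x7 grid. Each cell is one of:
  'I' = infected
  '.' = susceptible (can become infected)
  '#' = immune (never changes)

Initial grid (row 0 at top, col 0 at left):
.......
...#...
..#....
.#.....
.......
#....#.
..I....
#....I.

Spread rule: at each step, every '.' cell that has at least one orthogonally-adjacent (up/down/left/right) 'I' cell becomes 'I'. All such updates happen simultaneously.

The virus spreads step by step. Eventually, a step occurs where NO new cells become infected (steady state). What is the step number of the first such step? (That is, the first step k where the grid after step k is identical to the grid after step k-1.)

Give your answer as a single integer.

Step 0 (initial): 2 infected
Step 1: +7 new -> 9 infected
Step 2: +8 new -> 17 infected
Step 3: +5 new -> 22 infected
Step 4: +4 new -> 26 infected
Step 5: +5 new -> 31 infected
Step 6: +4 new -> 35 infected
Step 7: +5 new -> 40 infected
Step 8: +5 new -> 45 infected
Step 9: +4 new -> 49 infected
Step 10: +1 new -> 50 infected
Step 11: +0 new -> 50 infected

Answer: 11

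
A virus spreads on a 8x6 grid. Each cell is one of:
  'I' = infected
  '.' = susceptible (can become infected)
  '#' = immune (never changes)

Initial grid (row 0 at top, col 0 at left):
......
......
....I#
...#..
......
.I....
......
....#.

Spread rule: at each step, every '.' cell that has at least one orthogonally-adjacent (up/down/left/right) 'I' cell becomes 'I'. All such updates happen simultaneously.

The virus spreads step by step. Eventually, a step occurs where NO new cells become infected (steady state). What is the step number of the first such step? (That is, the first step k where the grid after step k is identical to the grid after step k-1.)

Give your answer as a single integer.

Step 0 (initial): 2 infected
Step 1: +7 new -> 9 infected
Step 2: +13 new -> 22 infected
Step 3: +12 new -> 34 infected
Step 4: +6 new -> 40 infected
Step 5: +3 new -> 43 infected
Step 6: +2 new -> 45 infected
Step 7: +0 new -> 45 infected

Answer: 7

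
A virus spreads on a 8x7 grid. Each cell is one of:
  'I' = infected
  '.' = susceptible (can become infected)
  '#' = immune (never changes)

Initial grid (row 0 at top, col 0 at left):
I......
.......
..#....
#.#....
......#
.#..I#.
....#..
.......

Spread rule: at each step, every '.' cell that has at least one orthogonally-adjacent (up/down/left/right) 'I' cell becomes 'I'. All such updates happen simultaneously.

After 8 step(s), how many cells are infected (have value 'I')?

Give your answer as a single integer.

Step 0 (initial): 2 infected
Step 1: +4 new -> 6 infected
Step 2: +8 new -> 14 infected
Step 3: +9 new -> 23 infected
Step 4: +11 new -> 34 infected
Step 5: +7 new -> 41 infected
Step 6: +6 new -> 47 infected
Step 7: +1 new -> 48 infected
Step 8: +1 new -> 49 infected

Answer: 49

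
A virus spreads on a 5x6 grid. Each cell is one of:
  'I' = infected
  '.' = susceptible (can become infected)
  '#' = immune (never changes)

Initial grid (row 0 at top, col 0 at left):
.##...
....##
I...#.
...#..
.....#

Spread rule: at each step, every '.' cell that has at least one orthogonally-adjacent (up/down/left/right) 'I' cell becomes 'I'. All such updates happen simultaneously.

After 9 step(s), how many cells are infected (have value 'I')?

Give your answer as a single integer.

Step 0 (initial): 1 infected
Step 1: +3 new -> 4 infected
Step 2: +5 new -> 9 infected
Step 3: +4 new -> 13 infected
Step 4: +2 new -> 15 infected
Step 5: +2 new -> 17 infected
Step 6: +2 new -> 19 infected
Step 7: +2 new -> 21 infected
Step 8: +1 new -> 22 infected
Step 9: +1 new -> 23 infected

Answer: 23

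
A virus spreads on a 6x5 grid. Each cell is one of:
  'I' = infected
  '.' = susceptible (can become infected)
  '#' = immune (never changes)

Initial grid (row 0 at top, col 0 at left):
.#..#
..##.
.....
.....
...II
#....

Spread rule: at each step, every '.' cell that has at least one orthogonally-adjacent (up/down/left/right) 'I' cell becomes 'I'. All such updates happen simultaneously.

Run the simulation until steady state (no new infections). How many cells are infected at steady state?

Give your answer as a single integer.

Answer: 23

Derivation:
Step 0 (initial): 2 infected
Step 1: +5 new -> 7 infected
Step 2: +5 new -> 12 infected
Step 3: +5 new -> 17 infected
Step 4: +2 new -> 19 infected
Step 5: +2 new -> 21 infected
Step 6: +1 new -> 22 infected
Step 7: +1 new -> 23 infected
Step 8: +0 new -> 23 infected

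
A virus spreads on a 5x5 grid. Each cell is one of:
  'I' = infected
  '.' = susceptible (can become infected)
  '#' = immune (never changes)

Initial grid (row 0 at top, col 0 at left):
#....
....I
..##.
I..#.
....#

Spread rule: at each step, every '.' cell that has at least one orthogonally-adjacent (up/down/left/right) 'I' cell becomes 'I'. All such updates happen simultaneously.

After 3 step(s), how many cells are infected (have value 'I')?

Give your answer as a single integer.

Answer: 18

Derivation:
Step 0 (initial): 2 infected
Step 1: +6 new -> 8 infected
Step 2: +7 new -> 15 infected
Step 3: +3 new -> 18 infected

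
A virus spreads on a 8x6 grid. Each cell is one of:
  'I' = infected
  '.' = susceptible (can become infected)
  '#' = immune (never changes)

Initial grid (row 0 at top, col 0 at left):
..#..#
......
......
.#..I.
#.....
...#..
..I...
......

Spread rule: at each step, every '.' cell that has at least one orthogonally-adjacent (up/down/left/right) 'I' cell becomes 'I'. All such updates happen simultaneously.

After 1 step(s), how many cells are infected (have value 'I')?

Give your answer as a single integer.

Step 0 (initial): 2 infected
Step 1: +8 new -> 10 infected

Answer: 10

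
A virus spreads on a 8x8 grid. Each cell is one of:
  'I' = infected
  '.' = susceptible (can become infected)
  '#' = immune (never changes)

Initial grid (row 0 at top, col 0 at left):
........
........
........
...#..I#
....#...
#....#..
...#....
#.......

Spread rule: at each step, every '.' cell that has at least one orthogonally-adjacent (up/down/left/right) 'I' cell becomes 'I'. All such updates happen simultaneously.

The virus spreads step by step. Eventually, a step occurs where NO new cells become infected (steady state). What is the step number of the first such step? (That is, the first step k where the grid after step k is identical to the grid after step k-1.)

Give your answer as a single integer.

Answer: 12

Derivation:
Step 0 (initial): 1 infected
Step 1: +3 new -> 4 infected
Step 2: +7 new -> 11 infected
Step 3: +6 new -> 17 infected
Step 4: +7 new -> 24 infected
Step 5: +6 new -> 30 infected
Step 6: +6 new -> 36 infected
Step 7: +7 new -> 43 infected
Step 8: +7 new -> 50 infected
Step 9: +5 new -> 55 infected
Step 10: +1 new -> 56 infected
Step 11: +1 new -> 57 infected
Step 12: +0 new -> 57 infected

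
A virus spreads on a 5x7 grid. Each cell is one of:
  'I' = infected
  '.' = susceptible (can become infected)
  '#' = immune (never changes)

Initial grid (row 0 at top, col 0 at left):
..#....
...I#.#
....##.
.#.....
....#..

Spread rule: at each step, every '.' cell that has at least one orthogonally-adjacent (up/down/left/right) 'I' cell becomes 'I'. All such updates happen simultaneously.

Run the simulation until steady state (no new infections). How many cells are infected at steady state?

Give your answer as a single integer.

Answer: 28

Derivation:
Step 0 (initial): 1 infected
Step 1: +3 new -> 4 infected
Step 2: +4 new -> 8 infected
Step 3: +7 new -> 15 infected
Step 4: +6 new -> 21 infected
Step 5: +4 new -> 25 infected
Step 6: +3 new -> 28 infected
Step 7: +0 new -> 28 infected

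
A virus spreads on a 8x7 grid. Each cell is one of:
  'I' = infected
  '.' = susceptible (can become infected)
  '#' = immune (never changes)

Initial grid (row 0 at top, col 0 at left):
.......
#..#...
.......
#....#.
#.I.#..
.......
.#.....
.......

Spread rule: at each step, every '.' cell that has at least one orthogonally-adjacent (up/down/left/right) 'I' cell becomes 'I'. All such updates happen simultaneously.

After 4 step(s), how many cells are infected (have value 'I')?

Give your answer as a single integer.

Answer: 28

Derivation:
Step 0 (initial): 1 infected
Step 1: +4 new -> 5 infected
Step 2: +6 new -> 11 infected
Step 3: +8 new -> 19 infected
Step 4: +9 new -> 28 infected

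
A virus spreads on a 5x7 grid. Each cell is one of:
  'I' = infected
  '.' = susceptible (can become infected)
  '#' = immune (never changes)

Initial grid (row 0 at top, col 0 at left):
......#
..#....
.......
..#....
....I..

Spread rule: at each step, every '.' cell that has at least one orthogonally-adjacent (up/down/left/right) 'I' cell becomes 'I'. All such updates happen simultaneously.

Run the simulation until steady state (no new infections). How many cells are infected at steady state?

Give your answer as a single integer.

Step 0 (initial): 1 infected
Step 1: +3 new -> 4 infected
Step 2: +5 new -> 9 infected
Step 3: +5 new -> 14 infected
Step 4: +7 new -> 21 infected
Step 5: +5 new -> 26 infected
Step 6: +3 new -> 29 infected
Step 7: +2 new -> 31 infected
Step 8: +1 new -> 32 infected
Step 9: +0 new -> 32 infected

Answer: 32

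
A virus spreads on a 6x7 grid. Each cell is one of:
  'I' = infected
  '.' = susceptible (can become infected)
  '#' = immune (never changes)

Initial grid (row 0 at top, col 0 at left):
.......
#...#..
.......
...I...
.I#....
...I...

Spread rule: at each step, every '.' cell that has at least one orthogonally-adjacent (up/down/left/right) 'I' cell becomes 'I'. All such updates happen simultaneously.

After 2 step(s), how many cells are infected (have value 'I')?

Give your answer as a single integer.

Step 0 (initial): 3 infected
Step 1: +9 new -> 12 infected
Step 2: +9 new -> 21 infected

Answer: 21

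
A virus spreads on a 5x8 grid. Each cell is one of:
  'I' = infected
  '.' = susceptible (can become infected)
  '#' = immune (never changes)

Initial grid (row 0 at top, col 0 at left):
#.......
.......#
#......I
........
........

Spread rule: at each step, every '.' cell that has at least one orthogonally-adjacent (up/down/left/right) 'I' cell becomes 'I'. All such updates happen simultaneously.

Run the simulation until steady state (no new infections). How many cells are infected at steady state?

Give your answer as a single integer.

Answer: 37

Derivation:
Step 0 (initial): 1 infected
Step 1: +2 new -> 3 infected
Step 2: +4 new -> 7 infected
Step 3: +5 new -> 12 infected
Step 4: +6 new -> 18 infected
Step 5: +5 new -> 23 infected
Step 6: +5 new -> 28 infected
Step 7: +4 new -> 32 infected
Step 8: +4 new -> 36 infected
Step 9: +1 new -> 37 infected
Step 10: +0 new -> 37 infected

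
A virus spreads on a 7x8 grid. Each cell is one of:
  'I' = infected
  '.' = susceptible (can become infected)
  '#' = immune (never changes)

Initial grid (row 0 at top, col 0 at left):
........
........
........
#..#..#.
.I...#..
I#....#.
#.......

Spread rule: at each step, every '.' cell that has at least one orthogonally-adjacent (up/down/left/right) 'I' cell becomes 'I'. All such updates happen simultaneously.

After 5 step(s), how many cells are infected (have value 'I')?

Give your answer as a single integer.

Answer: 30

Derivation:
Step 0 (initial): 2 infected
Step 1: +3 new -> 5 infected
Step 2: +4 new -> 9 infected
Step 3: +6 new -> 15 infected
Step 4: +8 new -> 23 infected
Step 5: +7 new -> 30 infected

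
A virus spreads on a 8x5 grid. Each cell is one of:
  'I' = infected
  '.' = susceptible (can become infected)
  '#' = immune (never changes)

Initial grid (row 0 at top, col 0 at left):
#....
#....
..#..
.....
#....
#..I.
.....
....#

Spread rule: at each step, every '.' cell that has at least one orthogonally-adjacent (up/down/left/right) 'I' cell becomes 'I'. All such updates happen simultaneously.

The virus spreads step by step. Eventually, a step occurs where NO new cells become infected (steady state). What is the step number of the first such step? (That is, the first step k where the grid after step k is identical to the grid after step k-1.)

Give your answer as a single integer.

Step 0 (initial): 1 infected
Step 1: +4 new -> 5 infected
Step 2: +7 new -> 12 infected
Step 3: +6 new -> 18 infected
Step 4: +5 new -> 23 infected
Step 5: +6 new -> 29 infected
Step 6: +4 new -> 33 infected
Step 7: +1 new -> 34 infected
Step 8: +0 new -> 34 infected

Answer: 8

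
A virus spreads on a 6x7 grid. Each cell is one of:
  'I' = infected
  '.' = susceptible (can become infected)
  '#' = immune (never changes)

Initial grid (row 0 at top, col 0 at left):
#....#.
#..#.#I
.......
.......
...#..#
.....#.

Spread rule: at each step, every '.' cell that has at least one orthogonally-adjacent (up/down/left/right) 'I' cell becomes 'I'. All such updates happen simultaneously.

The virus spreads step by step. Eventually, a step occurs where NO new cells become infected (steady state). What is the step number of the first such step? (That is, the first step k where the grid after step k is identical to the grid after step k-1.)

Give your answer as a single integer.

Step 0 (initial): 1 infected
Step 1: +2 new -> 3 infected
Step 2: +2 new -> 5 infected
Step 3: +2 new -> 7 infected
Step 4: +4 new -> 11 infected
Step 5: +4 new -> 15 infected
Step 6: +5 new -> 20 infected
Step 7: +6 new -> 26 infected
Step 8: +4 new -> 30 infected
Step 9: +2 new -> 32 infected
Step 10: +1 new -> 33 infected
Step 11: +0 new -> 33 infected

Answer: 11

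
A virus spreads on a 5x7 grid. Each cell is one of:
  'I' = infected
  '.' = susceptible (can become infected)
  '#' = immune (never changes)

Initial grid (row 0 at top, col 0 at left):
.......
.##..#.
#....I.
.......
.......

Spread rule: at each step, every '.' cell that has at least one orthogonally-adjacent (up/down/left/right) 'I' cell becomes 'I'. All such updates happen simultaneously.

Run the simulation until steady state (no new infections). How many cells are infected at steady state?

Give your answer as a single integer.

Answer: 31

Derivation:
Step 0 (initial): 1 infected
Step 1: +3 new -> 4 infected
Step 2: +6 new -> 10 infected
Step 3: +7 new -> 17 infected
Step 4: +5 new -> 22 infected
Step 5: +3 new -> 25 infected
Step 6: +3 new -> 28 infected
Step 7: +2 new -> 30 infected
Step 8: +1 new -> 31 infected
Step 9: +0 new -> 31 infected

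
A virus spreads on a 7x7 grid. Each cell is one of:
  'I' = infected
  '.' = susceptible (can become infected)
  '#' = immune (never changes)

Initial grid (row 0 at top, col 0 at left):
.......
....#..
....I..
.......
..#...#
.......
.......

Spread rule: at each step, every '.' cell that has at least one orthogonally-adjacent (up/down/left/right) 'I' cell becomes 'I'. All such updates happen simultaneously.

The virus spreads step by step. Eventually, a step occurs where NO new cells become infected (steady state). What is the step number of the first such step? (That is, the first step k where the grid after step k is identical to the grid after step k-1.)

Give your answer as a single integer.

Answer: 9

Derivation:
Step 0 (initial): 1 infected
Step 1: +3 new -> 4 infected
Step 2: +7 new -> 11 infected
Step 3: +10 new -> 21 infected
Step 4: +9 new -> 30 infected
Step 5: +8 new -> 38 infected
Step 6: +5 new -> 43 infected
Step 7: +2 new -> 45 infected
Step 8: +1 new -> 46 infected
Step 9: +0 new -> 46 infected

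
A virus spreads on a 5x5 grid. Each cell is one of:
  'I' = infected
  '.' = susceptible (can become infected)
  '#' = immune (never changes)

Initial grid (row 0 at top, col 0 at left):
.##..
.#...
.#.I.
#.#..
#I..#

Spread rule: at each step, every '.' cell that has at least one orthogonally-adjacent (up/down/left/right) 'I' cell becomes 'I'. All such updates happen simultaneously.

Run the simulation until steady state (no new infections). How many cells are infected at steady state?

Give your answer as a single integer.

Answer: 14

Derivation:
Step 0 (initial): 2 infected
Step 1: +6 new -> 8 infected
Step 2: +5 new -> 13 infected
Step 3: +1 new -> 14 infected
Step 4: +0 new -> 14 infected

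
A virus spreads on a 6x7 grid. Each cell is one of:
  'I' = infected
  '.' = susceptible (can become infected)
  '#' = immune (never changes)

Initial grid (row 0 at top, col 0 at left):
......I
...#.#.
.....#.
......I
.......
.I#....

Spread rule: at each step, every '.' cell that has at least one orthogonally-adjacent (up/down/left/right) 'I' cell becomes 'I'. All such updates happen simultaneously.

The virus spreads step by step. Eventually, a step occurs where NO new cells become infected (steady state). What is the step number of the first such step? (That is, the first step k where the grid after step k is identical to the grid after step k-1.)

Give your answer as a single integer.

Step 0 (initial): 3 infected
Step 1: +7 new -> 10 infected
Step 2: +7 new -> 17 infected
Step 3: +10 new -> 27 infected
Step 4: +7 new -> 34 infected
Step 5: +3 new -> 37 infected
Step 6: +1 new -> 38 infected
Step 7: +0 new -> 38 infected

Answer: 7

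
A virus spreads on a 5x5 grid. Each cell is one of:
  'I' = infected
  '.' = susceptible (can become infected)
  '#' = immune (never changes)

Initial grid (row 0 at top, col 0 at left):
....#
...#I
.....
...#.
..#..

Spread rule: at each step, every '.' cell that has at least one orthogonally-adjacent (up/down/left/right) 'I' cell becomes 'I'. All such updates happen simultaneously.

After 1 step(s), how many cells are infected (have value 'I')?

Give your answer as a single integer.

Step 0 (initial): 1 infected
Step 1: +1 new -> 2 infected

Answer: 2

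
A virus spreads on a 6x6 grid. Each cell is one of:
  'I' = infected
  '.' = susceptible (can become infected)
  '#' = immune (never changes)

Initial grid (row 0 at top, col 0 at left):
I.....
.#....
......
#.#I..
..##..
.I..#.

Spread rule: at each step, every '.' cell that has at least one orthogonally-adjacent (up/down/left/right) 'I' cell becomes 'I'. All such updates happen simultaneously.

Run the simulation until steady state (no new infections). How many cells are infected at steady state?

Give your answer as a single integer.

Step 0 (initial): 3 infected
Step 1: +7 new -> 10 infected
Step 2: +10 new -> 20 infected
Step 3: +6 new -> 26 infected
Step 4: +3 new -> 29 infected
Step 5: +1 new -> 30 infected
Step 6: +0 new -> 30 infected

Answer: 30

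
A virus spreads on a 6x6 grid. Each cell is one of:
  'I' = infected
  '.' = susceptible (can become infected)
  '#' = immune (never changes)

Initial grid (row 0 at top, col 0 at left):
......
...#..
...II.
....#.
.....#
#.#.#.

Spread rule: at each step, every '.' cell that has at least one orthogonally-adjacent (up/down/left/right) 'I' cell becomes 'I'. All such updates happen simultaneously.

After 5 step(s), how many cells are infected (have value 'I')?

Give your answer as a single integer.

Answer: 29

Derivation:
Step 0 (initial): 2 infected
Step 1: +4 new -> 6 infected
Step 2: +7 new -> 13 infected
Step 3: +9 new -> 22 infected
Step 4: +4 new -> 26 infected
Step 5: +3 new -> 29 infected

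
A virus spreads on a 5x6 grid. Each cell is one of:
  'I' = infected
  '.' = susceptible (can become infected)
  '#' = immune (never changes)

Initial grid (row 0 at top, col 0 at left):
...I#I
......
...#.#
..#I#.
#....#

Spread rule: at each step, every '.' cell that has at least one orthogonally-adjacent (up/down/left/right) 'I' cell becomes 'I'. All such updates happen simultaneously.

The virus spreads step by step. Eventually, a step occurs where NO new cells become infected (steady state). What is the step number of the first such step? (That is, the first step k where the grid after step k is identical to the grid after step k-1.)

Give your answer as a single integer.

Answer: 6

Derivation:
Step 0 (initial): 3 infected
Step 1: +4 new -> 7 infected
Step 2: +5 new -> 12 infected
Step 3: +5 new -> 17 infected
Step 4: +3 new -> 20 infected
Step 5: +2 new -> 22 infected
Step 6: +0 new -> 22 infected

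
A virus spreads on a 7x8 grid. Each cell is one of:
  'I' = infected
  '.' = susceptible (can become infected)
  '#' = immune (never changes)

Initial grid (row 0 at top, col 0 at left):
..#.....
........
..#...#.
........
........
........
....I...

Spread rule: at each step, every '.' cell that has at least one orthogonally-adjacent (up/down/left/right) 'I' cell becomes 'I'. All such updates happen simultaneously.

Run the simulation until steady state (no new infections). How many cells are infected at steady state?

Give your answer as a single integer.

Answer: 53

Derivation:
Step 0 (initial): 1 infected
Step 1: +3 new -> 4 infected
Step 2: +5 new -> 9 infected
Step 3: +7 new -> 16 infected
Step 4: +8 new -> 24 infected
Step 5: +8 new -> 32 infected
Step 6: +6 new -> 38 infected
Step 7: +7 new -> 45 infected
Step 8: +4 new -> 49 infected
Step 9: +3 new -> 52 infected
Step 10: +1 new -> 53 infected
Step 11: +0 new -> 53 infected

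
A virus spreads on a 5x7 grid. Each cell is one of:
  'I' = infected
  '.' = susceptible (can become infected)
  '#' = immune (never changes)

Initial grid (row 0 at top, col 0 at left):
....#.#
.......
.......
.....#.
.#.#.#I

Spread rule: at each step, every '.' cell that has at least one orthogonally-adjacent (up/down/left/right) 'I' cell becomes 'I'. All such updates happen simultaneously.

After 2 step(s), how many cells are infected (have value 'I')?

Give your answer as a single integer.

Answer: 3

Derivation:
Step 0 (initial): 1 infected
Step 1: +1 new -> 2 infected
Step 2: +1 new -> 3 infected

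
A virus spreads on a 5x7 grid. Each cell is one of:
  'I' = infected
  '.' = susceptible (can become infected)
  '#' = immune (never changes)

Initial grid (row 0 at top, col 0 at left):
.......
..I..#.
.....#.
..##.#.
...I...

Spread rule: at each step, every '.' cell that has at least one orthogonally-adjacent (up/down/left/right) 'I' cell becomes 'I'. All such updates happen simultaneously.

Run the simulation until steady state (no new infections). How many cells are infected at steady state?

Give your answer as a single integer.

Step 0 (initial): 2 infected
Step 1: +6 new -> 8 infected
Step 2: +9 new -> 17 infected
Step 3: +7 new -> 24 infected
Step 4: +3 new -> 27 infected
Step 5: +2 new -> 29 infected
Step 6: +1 new -> 30 infected
Step 7: +0 new -> 30 infected

Answer: 30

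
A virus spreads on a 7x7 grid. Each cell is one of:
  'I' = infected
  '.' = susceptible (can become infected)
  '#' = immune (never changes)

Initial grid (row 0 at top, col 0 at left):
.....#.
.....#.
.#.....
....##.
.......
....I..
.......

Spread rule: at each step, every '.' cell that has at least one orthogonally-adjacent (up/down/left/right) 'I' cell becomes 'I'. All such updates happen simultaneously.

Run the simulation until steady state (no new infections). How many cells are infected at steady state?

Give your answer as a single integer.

Answer: 44

Derivation:
Step 0 (initial): 1 infected
Step 1: +4 new -> 5 infected
Step 2: +6 new -> 11 infected
Step 3: +6 new -> 17 infected
Step 4: +6 new -> 23 infected
Step 5: +7 new -> 30 infected
Step 6: +6 new -> 36 infected
Step 7: +5 new -> 41 infected
Step 8: +2 new -> 43 infected
Step 9: +1 new -> 44 infected
Step 10: +0 new -> 44 infected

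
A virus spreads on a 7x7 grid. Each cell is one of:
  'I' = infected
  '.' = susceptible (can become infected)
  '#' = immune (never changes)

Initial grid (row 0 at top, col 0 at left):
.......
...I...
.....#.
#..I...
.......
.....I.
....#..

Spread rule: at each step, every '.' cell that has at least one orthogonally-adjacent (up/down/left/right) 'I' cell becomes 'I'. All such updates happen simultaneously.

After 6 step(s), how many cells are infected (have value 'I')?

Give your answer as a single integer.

Step 0 (initial): 3 infected
Step 1: +11 new -> 14 infected
Step 2: +13 new -> 27 infected
Step 3: +9 new -> 36 infected
Step 4: +7 new -> 43 infected
Step 5: +2 new -> 45 infected
Step 6: +1 new -> 46 infected

Answer: 46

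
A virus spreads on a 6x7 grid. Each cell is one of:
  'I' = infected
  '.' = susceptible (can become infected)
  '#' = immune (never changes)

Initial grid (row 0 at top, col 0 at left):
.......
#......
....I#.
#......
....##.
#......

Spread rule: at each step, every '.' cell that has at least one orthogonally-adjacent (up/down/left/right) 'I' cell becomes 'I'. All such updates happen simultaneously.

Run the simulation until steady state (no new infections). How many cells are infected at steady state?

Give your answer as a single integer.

Answer: 36

Derivation:
Step 0 (initial): 1 infected
Step 1: +3 new -> 4 infected
Step 2: +6 new -> 10 infected
Step 3: +8 new -> 18 infected
Step 4: +9 new -> 27 infected
Step 5: +5 new -> 32 infected
Step 6: +4 new -> 36 infected
Step 7: +0 new -> 36 infected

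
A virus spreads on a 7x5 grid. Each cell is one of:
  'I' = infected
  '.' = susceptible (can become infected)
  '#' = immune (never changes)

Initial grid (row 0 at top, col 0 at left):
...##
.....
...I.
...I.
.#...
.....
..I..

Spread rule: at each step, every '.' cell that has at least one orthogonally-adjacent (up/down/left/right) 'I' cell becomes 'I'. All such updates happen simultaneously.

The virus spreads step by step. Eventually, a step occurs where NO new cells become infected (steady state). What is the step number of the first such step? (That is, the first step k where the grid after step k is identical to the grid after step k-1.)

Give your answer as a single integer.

Answer: 6

Derivation:
Step 0 (initial): 3 infected
Step 1: +9 new -> 12 infected
Step 2: +10 new -> 22 infected
Step 3: +6 new -> 28 infected
Step 4: +3 new -> 31 infected
Step 5: +1 new -> 32 infected
Step 6: +0 new -> 32 infected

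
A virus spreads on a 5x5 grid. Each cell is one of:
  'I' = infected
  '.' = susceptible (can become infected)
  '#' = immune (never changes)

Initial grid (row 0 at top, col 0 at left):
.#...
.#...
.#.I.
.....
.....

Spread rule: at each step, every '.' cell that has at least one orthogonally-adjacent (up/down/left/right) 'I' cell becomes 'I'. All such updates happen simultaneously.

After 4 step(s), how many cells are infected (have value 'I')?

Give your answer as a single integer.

Step 0 (initial): 1 infected
Step 1: +4 new -> 5 infected
Step 2: +6 new -> 11 infected
Step 3: +5 new -> 16 infected
Step 4: +2 new -> 18 infected

Answer: 18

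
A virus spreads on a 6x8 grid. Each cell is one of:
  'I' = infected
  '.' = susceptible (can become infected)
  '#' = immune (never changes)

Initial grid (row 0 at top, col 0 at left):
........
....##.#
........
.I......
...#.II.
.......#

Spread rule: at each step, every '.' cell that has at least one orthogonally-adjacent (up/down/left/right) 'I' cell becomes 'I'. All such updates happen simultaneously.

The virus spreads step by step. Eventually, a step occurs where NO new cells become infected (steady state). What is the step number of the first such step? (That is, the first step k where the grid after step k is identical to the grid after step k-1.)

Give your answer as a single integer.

Answer: 7

Derivation:
Step 0 (initial): 3 infected
Step 1: +10 new -> 13 infected
Step 2: +12 new -> 25 infected
Step 3: +10 new -> 35 infected
Step 4: +4 new -> 39 infected
Step 5: +3 new -> 42 infected
Step 6: +1 new -> 43 infected
Step 7: +0 new -> 43 infected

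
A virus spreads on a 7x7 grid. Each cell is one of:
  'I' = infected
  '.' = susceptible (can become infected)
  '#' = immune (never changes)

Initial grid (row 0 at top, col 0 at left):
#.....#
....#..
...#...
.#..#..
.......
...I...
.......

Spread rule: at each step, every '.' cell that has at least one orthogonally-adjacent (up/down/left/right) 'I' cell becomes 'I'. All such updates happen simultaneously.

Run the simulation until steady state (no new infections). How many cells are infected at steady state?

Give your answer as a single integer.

Step 0 (initial): 1 infected
Step 1: +4 new -> 5 infected
Step 2: +7 new -> 12 infected
Step 3: +7 new -> 19 infected
Step 4: +6 new -> 25 infected
Step 5: +5 new -> 30 infected
Step 6: +7 new -> 37 infected
Step 7: +5 new -> 42 infected
Step 8: +1 new -> 43 infected
Step 9: +0 new -> 43 infected

Answer: 43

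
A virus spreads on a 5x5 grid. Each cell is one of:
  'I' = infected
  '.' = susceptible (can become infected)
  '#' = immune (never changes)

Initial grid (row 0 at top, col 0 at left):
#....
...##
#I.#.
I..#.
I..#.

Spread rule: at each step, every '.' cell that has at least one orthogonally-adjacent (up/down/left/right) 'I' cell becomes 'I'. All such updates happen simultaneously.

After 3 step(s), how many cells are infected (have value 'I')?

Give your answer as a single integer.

Answer: 13

Derivation:
Step 0 (initial): 3 infected
Step 1: +4 new -> 7 infected
Step 2: +5 new -> 12 infected
Step 3: +1 new -> 13 infected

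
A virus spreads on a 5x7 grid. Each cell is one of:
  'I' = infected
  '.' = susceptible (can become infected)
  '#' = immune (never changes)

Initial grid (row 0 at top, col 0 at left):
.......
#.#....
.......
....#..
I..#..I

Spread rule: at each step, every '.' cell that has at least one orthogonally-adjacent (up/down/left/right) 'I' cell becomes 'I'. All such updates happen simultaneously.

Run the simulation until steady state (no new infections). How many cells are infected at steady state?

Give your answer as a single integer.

Answer: 31

Derivation:
Step 0 (initial): 2 infected
Step 1: +4 new -> 6 infected
Step 2: +6 new -> 12 infected
Step 3: +4 new -> 16 infected
Step 4: +6 new -> 22 infected
Step 5: +4 new -> 26 infected
Step 6: +4 new -> 30 infected
Step 7: +1 new -> 31 infected
Step 8: +0 new -> 31 infected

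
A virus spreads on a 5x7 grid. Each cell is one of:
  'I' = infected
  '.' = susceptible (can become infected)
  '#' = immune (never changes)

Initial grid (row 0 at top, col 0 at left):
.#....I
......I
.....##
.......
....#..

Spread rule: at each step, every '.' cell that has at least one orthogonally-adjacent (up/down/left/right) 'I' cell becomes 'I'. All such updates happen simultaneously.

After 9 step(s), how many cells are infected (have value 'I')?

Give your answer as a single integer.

Answer: 31

Derivation:
Step 0 (initial): 2 infected
Step 1: +2 new -> 4 infected
Step 2: +2 new -> 6 infected
Step 3: +3 new -> 9 infected
Step 4: +4 new -> 13 infected
Step 5: +4 new -> 17 infected
Step 6: +6 new -> 23 infected
Step 7: +5 new -> 28 infected
Step 8: +2 new -> 30 infected
Step 9: +1 new -> 31 infected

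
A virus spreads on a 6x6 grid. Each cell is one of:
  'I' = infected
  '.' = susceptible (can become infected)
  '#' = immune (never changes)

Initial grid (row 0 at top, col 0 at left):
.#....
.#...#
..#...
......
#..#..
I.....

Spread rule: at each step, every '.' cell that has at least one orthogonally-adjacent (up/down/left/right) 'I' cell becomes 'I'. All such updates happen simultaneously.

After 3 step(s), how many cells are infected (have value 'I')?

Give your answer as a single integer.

Step 0 (initial): 1 infected
Step 1: +1 new -> 2 infected
Step 2: +2 new -> 4 infected
Step 3: +3 new -> 7 infected

Answer: 7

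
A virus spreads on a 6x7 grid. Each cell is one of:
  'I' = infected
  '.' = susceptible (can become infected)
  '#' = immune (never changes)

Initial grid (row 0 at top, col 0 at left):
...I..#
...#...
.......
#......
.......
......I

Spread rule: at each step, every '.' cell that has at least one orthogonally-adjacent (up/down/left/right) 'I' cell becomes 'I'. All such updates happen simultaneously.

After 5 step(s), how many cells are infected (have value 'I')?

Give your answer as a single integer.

Answer: 36

Derivation:
Step 0 (initial): 2 infected
Step 1: +4 new -> 6 infected
Step 2: +7 new -> 13 infected
Step 3: +9 new -> 22 infected
Step 4: +9 new -> 31 infected
Step 5: +5 new -> 36 infected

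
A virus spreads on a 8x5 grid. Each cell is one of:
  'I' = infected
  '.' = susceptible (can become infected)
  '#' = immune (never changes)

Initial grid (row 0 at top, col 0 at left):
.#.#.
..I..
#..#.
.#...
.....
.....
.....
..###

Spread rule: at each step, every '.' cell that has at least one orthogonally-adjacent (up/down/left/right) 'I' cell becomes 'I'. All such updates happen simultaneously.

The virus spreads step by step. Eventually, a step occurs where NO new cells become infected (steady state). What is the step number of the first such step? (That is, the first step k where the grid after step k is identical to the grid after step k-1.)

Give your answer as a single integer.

Step 0 (initial): 1 infected
Step 1: +4 new -> 5 infected
Step 2: +4 new -> 9 infected
Step 3: +5 new -> 14 infected
Step 4: +4 new -> 18 infected
Step 5: +5 new -> 23 infected
Step 6: +5 new -> 28 infected
Step 7: +3 new -> 31 infected
Step 8: +1 new -> 32 infected
Step 9: +0 new -> 32 infected

Answer: 9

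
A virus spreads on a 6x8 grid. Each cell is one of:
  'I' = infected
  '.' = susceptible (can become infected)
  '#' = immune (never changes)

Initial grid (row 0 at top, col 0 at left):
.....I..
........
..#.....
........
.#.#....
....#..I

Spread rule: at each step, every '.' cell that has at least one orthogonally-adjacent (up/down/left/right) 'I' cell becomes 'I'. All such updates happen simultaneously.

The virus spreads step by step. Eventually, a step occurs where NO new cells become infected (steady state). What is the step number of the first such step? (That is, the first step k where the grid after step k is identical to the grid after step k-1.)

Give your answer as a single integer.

Step 0 (initial): 2 infected
Step 1: +5 new -> 7 infected
Step 2: +8 new -> 15 infected
Step 3: +9 new -> 24 infected
Step 4: +5 new -> 29 infected
Step 5: +3 new -> 32 infected
Step 6: +3 new -> 35 infected
Step 7: +3 new -> 38 infected
Step 8: +2 new -> 40 infected
Step 9: +3 new -> 43 infected
Step 10: +1 new -> 44 infected
Step 11: +0 new -> 44 infected

Answer: 11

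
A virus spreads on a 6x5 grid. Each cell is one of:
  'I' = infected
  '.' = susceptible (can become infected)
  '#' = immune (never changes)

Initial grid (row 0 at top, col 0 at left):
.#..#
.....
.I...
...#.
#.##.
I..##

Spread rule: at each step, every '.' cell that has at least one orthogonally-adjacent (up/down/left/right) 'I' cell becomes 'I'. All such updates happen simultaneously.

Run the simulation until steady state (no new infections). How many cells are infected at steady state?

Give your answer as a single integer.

Answer: 22

Derivation:
Step 0 (initial): 2 infected
Step 1: +5 new -> 7 infected
Step 2: +7 new -> 14 infected
Step 3: +4 new -> 18 infected
Step 4: +3 new -> 21 infected
Step 5: +1 new -> 22 infected
Step 6: +0 new -> 22 infected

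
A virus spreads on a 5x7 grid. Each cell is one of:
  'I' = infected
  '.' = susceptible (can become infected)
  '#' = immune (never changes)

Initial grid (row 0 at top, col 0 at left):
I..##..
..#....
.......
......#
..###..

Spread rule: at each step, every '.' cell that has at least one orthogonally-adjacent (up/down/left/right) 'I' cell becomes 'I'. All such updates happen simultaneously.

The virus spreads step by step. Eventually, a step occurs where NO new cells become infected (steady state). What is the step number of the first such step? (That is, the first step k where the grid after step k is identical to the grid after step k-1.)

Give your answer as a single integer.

Step 0 (initial): 1 infected
Step 1: +2 new -> 3 infected
Step 2: +3 new -> 6 infected
Step 3: +2 new -> 8 infected
Step 4: +3 new -> 11 infected
Step 5: +3 new -> 14 infected
Step 6: +3 new -> 17 infected
Step 7: +3 new -> 20 infected
Step 8: +3 new -> 23 infected
Step 9: +3 new -> 26 infected
Step 10: +2 new -> 28 infected
Step 11: +0 new -> 28 infected

Answer: 11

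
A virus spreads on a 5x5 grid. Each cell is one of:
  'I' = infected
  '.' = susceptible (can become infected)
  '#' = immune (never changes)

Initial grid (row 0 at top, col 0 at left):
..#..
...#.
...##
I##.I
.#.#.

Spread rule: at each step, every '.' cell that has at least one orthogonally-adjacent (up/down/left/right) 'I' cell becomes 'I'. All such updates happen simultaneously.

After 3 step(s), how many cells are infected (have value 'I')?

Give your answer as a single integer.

Step 0 (initial): 2 infected
Step 1: +4 new -> 6 infected
Step 2: +2 new -> 8 infected
Step 3: +3 new -> 11 infected

Answer: 11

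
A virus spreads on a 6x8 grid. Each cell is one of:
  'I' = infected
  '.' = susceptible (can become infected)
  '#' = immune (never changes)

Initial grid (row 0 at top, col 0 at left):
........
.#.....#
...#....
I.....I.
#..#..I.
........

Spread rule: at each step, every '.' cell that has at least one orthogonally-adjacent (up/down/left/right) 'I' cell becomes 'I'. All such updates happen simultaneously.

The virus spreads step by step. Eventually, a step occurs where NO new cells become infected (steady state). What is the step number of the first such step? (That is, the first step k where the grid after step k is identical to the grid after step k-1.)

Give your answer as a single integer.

Answer: 7

Derivation:
Step 0 (initial): 3 infected
Step 1: +8 new -> 11 infected
Step 2: +11 new -> 22 infected
Step 3: +9 new -> 31 infected
Step 4: +8 new -> 39 infected
Step 5: +3 new -> 42 infected
Step 6: +1 new -> 43 infected
Step 7: +0 new -> 43 infected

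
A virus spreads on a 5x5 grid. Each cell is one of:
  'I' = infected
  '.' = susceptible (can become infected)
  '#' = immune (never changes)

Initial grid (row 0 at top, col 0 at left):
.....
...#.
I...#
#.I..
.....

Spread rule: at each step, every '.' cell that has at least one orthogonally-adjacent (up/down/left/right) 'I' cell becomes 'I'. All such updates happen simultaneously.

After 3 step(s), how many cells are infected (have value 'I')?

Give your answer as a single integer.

Step 0 (initial): 2 infected
Step 1: +6 new -> 8 infected
Step 2: +7 new -> 15 infected
Step 3: +4 new -> 19 infected

Answer: 19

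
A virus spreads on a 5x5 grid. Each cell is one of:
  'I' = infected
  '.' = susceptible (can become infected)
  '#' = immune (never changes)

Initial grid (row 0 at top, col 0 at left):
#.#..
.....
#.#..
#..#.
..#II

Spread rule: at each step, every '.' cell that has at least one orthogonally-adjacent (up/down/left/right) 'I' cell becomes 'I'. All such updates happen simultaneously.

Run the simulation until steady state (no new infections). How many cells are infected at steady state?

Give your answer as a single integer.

Step 0 (initial): 2 infected
Step 1: +1 new -> 3 infected
Step 2: +1 new -> 4 infected
Step 3: +2 new -> 6 infected
Step 4: +2 new -> 8 infected
Step 5: +2 new -> 10 infected
Step 6: +1 new -> 11 infected
Step 7: +3 new -> 14 infected
Step 8: +1 new -> 15 infected
Step 9: +2 new -> 17 infected
Step 10: +1 new -> 18 infected
Step 11: +0 new -> 18 infected

Answer: 18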